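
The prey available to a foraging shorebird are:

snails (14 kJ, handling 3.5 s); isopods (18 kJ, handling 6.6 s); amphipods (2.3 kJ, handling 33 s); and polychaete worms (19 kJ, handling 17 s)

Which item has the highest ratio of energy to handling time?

snails

Profitability E/h (kJ/s): snails = 14/3.5 = 4, isopods = 18/6.6 = 2.73, amphipods = 2.3/33 = 0.0697, polychaete worms = 19/17 = 1.12.
Ranked: snails > isopods > polychaete worms > amphipods.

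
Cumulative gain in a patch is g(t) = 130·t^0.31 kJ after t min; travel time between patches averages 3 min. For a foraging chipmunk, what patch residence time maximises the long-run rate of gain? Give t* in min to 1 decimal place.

1.3 min

Maximise g(t)/(T+t): set derivative to zero → g'(t)(T+t) = g(t).
g'(t) = 0.31·130·t^-0.69. Setting 0.31·130·t^-0.69 = 130·t^0.31/(3+t) gives 0.31(3+t) = t, so 0.69·t = 0.31×3.
t* = 0.31×3/0.69 = 1.348 min.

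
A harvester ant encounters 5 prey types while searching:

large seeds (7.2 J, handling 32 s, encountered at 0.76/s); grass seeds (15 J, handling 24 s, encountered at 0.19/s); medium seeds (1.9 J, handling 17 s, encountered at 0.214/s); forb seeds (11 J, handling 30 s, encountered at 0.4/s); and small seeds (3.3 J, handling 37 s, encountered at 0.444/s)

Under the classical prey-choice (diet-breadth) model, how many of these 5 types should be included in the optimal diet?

1

Profitabilities (E/h, J/s): grass seeds 0.625, forb seeds 0.367, large seeds 0.225, medium seeds 0.112, small seeds 0.0892. Add prey in this order while the next type's profitability exceeds the intake rate on those already taken.
Rate on top 1: 0.5126. forb seeds: 0.367 < 0.5126 → exclude; stop.
Optimal diet: grass seeds — 1 of 5 types.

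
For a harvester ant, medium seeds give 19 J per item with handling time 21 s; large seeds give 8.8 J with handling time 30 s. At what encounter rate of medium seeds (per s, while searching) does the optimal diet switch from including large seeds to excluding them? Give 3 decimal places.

0.023 per s

The zero-one rule: include large seeds iff E₂/h₂ > λE₁/(1+λh₁). Equality gives the switch point.
λE₁h₂ = E₂ + λE₂h₁ ⇒ λ = E₂/(E₁h₂ − E₂h₁) = 8.8/(570 − 184.8) = 0.02285 per s.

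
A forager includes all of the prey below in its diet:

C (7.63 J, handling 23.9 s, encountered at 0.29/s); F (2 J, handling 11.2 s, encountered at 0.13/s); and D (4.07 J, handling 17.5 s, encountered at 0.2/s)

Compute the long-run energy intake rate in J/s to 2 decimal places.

R = Σλ_iE_i / (1 + Σλ_ih_i)
Numerator: 0.29×7.63 + 0.13×2 + 0.2×4.07 = 3.287
Denominator: 1 + 0.29×23.9 + 0.13×11.2 + 0.2×17.5 = 12.89
R = 3.287/12.89 = 0.255 J/s

0.26 J/s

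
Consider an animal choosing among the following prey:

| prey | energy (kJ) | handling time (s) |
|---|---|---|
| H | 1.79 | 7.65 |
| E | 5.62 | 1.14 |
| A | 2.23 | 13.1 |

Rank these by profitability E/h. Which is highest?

Profitability E/h (kJ/s): H = 1.79/7.65 = 0.234, E = 5.62/1.14 = 4.93, A = 2.23/13.1 = 0.17.
Ranked: E > H > A.

E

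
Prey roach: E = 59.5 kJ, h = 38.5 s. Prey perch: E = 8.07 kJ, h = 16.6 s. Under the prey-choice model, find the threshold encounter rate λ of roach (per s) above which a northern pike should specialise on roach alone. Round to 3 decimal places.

0.012 per s

The zero-one rule: include perch iff E₂/h₂ > λE₁/(1+λh₁). Equality gives the switch point.
λE₁h₂ = E₂ + λE₂h₁ ⇒ λ = E₂/(E₁h₂ − E₂h₁) = 8.07/(987.7 − 310.7) = 0.01192 per s.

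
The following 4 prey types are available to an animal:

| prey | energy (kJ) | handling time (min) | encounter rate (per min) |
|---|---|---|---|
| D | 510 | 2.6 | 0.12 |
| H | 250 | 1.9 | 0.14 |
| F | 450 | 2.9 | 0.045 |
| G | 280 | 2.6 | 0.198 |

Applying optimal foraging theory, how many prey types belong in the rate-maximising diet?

Profitabilities (E/h, kJ/min): D 196, F 155, H 132, G 108. Add prey in this order while the next type's profitability exceeds the intake rate on those already taken.
Rate on top 1: 46.65. F: 155 > 46.65 → include.
Rate on top 2: 56.46. H: 132 > 56.46 → include.
Rate on top 3: 68.16. G: 108 > 68.16 → include.
Optimal diet: D, F, H, G — 4 of 4 types.

4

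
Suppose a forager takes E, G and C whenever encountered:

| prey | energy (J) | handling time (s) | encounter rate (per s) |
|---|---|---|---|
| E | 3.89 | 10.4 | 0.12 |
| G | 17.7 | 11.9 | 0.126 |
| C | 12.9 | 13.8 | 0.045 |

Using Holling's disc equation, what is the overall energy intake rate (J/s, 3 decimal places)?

0.750 J/s

R = Σλ_iE_i / (1 + Σλ_ih_i)
Numerator: 0.12×3.89 + 0.126×17.7 + 0.045×12.9 = 3.277
Denominator: 1 + 0.12×10.4 + 0.126×11.9 + 0.045×13.8 = 4.368
R = 3.277/4.368 = 0.7503 J/s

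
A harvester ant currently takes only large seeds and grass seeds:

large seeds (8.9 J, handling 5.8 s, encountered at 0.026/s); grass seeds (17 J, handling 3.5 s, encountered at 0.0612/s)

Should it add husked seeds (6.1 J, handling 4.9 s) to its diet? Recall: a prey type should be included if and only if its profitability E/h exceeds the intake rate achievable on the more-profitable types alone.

Yes

Intake rate on the current diet: R = (0.026×8.9 + 0.0612×17) / (1 + 0.026×5.8 + 0.0612×3.5) = 1.272/1.365 = 0.9317 J/s.
husked seeds: E/h = 6.1/4.9 = 1.245 J/s.
1.245 > 0.9317, so adding husked seeds raises the average — include it.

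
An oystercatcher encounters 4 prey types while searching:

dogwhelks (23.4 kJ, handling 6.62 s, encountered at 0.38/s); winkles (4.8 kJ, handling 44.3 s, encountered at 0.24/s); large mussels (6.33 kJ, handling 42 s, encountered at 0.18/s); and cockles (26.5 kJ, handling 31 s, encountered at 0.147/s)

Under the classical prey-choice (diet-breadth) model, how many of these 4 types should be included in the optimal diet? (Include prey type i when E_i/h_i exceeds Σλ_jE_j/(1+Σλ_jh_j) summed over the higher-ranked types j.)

Rank by E/h (kJ/s): dogwhelks 3.53, cockles 0.855, large mussels 0.151, winkles 0.108. Include each in turn until the next type's E/h falls below the running intake rate.
Rate on top 1: 2.529. cockles: 0.855 < 2.529 → exclude; stop.
Optimal diet: dogwhelks — 1 of 4 types.

1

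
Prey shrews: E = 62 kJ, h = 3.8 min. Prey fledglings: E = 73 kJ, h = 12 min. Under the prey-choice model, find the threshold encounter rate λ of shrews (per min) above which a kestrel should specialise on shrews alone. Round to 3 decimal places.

0.156 per min

Drop fledglings once their profitability E₂/h₂ falls below the rate achievable on shrews alone: E₂/h₂ = λE₁/(1 + λh₁).
Solve for λ: λE₁h₂ = E₂(1 + λh₁) → λ(E₁h₂ − E₂h₁) = E₂ → λ = E₂/(E₁h₂ − E₂h₁).
λ = 73/(62×12 − 73×3.8) = 73/466.6 = 0.1565 per min.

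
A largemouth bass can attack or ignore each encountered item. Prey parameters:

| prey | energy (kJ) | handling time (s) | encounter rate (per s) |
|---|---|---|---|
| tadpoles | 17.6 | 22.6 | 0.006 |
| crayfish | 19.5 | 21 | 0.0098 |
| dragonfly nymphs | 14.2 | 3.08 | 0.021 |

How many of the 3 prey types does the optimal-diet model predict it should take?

3

Rank by E/h (kJ/s): dragonfly nymphs 4.61, crayfish 0.929, tadpoles 0.779. Include each in turn until the next type's E/h falls below the running intake rate.
Rate on top 1: 0.2801. crayfish: 0.929 > 0.2801 → include.
Rate on top 2: 0.3851. tadpoles: 0.779 > 0.3851 → include.
Optimal diet: dragonfly nymphs, crayfish, tadpoles — 3 of 3 types.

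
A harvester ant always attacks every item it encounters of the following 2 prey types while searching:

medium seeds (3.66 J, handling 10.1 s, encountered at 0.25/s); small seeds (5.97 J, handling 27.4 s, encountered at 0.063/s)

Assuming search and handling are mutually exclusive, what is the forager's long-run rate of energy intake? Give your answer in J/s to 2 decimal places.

R = (0.25×3.66 + 0.063×5.97) / (1 + 0.25×10.1 + 0.063×27.4) = 1.291/5.251 = 0.2459 J/s.

0.25 J/s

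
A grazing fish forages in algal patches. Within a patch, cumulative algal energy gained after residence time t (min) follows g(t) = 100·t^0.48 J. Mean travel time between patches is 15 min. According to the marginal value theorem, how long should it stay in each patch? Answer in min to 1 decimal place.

13.8 min

Optimal t* satisfies g'(t*) = g(t*)/(T + t*).
g'(t) = 0.48·100·t^-0.52. Setting 0.48·100·t^-0.52 = 100·t^0.48/(15+t) gives 0.48(15+t) = t, so 0.52·t = 0.48×15.
t* = 0.48×15/0.52 = 13.85 min.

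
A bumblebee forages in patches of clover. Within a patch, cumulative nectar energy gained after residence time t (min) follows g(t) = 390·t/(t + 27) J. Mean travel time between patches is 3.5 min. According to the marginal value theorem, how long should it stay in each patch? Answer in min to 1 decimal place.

9.7 min

Optimal t* satisfies g'(t*) = g(t*)/(T + t*).
g'(t) = 390·27/(t + 27)². Setting 390·27/(t+27)² = 390t/[(t+27)(3.5+t)] gives 27(3.5+t) = t(t+27), so t² = 27×3.5 = 94.5.
t* = √94.5 = 9.721 min.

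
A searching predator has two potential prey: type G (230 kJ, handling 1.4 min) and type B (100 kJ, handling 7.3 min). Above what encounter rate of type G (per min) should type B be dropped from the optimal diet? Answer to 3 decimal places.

The zero-one rule: include type B iff E₂/h₂ > λE₁/(1+λh₁). Equality gives the switch point.
λE₁h₂ = E₂ + λE₂h₁ ⇒ λ = E₂/(E₁h₂ − E₂h₁) = 100/(1679 − 140) = 0.06498 per min.

0.065 per min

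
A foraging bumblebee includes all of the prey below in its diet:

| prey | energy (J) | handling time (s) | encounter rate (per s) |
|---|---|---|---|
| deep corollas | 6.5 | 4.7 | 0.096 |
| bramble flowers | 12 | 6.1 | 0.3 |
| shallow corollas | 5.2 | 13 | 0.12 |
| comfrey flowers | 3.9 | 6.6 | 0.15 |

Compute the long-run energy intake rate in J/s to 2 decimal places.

0.93 J/s

Energy encountered per unit search time: 0.096×6.5 + 0.3×12 + 0.12×5.2 + 0.15×3.9 = 5.433 J/s.
Handling time per unit search time: 0.096×4.7 + 0.3×6.1 + 0.12×13 + 0.15×6.6 = 4.831.
Rate = 5.433/(1 + 4.831) = 0.9317 J/s.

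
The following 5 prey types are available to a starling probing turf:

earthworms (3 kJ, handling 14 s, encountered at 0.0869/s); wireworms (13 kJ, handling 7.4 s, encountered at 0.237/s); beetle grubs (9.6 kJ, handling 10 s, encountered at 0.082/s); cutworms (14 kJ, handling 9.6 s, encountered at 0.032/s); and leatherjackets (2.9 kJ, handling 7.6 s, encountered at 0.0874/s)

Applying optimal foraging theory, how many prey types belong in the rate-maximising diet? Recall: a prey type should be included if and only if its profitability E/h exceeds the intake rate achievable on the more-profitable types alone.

E/h in descending order: wireworms 1.76, cutworms 1.46, beetle grubs 0.96, leatherjackets 0.382, earthworms 0.214 kJ/s. The optimal diet is the largest prefix of this list for which every included type satisfies E_i/h_i > R on the types above it.
Rate on top 1: 1.119. cutworms: 1.46 > 1.119 → include.
Rate on top 2: 1.153. beetle grubs: 0.96 < 1.153 → exclude; stop.
Optimal diet: wireworms, cutworms — 2 of 5 types.

2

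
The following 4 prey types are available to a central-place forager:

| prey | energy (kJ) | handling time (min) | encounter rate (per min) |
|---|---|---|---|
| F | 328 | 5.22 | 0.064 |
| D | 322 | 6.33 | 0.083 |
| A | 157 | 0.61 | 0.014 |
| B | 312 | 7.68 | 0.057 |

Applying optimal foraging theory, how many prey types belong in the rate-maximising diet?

E/h in descending order: A 257, F 62.8, D 50.9, B 40.6 kJ/min. The optimal diet is the largest prefix of this list for which every included type satisfies E_i/h_i > R on the types above it.
Rate on top 1: 2.179. F: 62.8 > 2.179 → include.
Rate on top 2: 17.27. D: 50.9 > 17.27 → include.
Rate on top 3: 26.72. B: 40.6 > 26.72 → include.
Optimal diet: A, F, D, B — 4 of 4 types.

4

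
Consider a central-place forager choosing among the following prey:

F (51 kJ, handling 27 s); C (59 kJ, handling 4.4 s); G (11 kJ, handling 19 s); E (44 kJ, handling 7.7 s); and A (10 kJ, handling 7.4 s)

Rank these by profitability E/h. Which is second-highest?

In descending order of E/h:
C: 59/4.4 = 13.4 kJ/s
E: 44/7.7 = 5.71 kJ/s
F: 51/27 = 1.89 kJ/s
A: 10/7.4 = 1.35 kJ/s
G: 11/19 = 0.579 kJ/s

E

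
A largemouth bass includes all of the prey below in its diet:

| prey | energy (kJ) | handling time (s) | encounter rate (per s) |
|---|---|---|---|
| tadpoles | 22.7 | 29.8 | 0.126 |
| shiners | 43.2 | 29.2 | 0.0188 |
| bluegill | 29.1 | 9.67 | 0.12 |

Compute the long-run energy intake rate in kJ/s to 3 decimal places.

R = (0.126×22.7 + 0.0188×43.2 + 0.12×29.1) / (1 + 0.126×29.8 + 0.0188×29.2 + 0.12×9.67) = 7.164/6.464 = 1.108 kJ/s.

1.108 kJ/s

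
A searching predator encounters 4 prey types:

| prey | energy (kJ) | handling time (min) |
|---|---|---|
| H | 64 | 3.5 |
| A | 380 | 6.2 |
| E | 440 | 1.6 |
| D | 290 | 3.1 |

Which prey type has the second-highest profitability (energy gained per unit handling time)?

In descending order of E/h:
E: 440/1.6 = 275 kJ/min
D: 290/3.1 = 93.5 kJ/min
A: 380/6.2 = 61.3 kJ/min
H: 64/3.5 = 18.3 kJ/min

D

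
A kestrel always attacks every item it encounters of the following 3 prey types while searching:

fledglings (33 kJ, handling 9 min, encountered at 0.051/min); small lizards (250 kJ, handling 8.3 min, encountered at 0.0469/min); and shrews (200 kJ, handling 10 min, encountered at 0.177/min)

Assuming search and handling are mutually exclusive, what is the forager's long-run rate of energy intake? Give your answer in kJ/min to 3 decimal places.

Energy encountered per unit search time: 0.051×33 + 0.0469×250 + 0.177×200 = 48.81 kJ/min.
Handling time per unit search time: 0.051×9 + 0.0469×8.3 + 0.177×10 = 2.618.
Rate = 48.81/(1 + 2.618) = 13.49 kJ/min.

13.489 kJ/min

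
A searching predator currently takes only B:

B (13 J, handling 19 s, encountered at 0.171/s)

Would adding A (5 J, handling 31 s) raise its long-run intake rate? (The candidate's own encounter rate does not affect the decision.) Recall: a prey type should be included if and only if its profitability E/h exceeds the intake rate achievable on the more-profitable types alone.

Current rate: (0.171×13)/(1 + 0.171×19) = 0.5232 J/s.
A: E/h = 5/31 = 0.1613 J/s.
Since 0.1613 < R, time spent handling A is better spent searching.

No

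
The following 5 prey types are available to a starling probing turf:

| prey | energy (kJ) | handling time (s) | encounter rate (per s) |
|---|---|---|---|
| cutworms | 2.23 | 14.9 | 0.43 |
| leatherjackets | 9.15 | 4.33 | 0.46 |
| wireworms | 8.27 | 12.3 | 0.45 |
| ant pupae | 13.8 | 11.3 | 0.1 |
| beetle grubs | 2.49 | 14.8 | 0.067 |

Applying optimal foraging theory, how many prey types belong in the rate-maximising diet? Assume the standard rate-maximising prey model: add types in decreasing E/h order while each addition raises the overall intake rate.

1

Rank by E/h (kJ/s): leatherjackets 2.11, ant pupae 1.22, wireworms 0.672, beetle grubs 0.168, cutworms 0.15. Include each in turn until the next type's E/h falls below the running intake rate.
Rate on top 1: 1.407. ant pupae: 1.22 < 1.407 → exclude; stop.
Optimal diet: leatherjackets — 1 of 5 types.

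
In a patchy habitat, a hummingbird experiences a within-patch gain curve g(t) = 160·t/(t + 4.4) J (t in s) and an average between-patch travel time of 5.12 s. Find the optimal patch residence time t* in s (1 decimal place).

4.7 s

Optimal t* satisfies g'(t*) = g(t*)/(T + t*).
g'(t) = 160·4.4/(t + 4.4)². Setting 160·4.4/(t+4.4)² = 160t/[(t+4.4)(5.12+t)] gives 4.4(5.12+t) = t(t+4.4), so t² = 4.4×5.12 = 22.53.
t* = √22.53 = 4.746 s.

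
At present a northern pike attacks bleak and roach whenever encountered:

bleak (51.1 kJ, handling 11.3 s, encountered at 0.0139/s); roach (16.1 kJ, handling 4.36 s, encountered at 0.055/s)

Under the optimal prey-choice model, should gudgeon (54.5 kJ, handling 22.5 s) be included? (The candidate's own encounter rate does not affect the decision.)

On bleak and roach alone, R = ΣλE/(1+Σλh) = 1.596/1.397 = 1.142 kJ/s.
Profitability of gudgeon: 54.5/22.5 = 2.422 kJ/s.
2.422 > 1.142, so adding gudgeon raises the average — include it.

Yes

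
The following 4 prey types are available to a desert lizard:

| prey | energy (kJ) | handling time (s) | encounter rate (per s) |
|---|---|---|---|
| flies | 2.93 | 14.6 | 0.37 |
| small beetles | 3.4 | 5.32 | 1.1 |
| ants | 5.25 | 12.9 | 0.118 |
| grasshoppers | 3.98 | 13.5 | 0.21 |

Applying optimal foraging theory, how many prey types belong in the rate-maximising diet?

1

Profitabilities (E/h, kJ/s): small beetles 0.639, ants 0.407, grasshoppers 0.295, flies 0.201. Add prey in this order while the next type's profitability exceeds the intake rate on those already taken.
Rate on top 1: 0.5458. ants: 0.407 < 0.5458 → exclude; stop.
Optimal diet: small beetles — 1 of 4 types.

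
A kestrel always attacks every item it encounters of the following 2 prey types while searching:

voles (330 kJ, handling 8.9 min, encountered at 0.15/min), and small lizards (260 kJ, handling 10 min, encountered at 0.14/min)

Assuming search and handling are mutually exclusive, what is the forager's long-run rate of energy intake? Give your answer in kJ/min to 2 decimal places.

R = Σλ_iE_i / (1 + Σλ_ih_i)
Numerator: 0.15×330 + 0.14×260 = 85.9
Denominator: 1 + 0.15×8.9 + 0.14×10 = 3.735
R = 85.9/3.735 = 23 kJ/min

23.00 kJ/min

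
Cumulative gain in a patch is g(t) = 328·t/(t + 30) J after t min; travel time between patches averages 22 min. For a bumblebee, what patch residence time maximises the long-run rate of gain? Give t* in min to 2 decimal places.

By the marginal value theorem, leave when the instantaneous gain rate g'(t) equals the habitat-wide average g(t)/(T + t).
g'(t) = 328·30/(t + 30)². Setting 328·30/(t+30)² = 328t/[(t+30)(22+t)] gives 30(22+t) = t(t+30), so t² = 30×22 = 660.
t* = √660 = 25.69 min.

25.69 min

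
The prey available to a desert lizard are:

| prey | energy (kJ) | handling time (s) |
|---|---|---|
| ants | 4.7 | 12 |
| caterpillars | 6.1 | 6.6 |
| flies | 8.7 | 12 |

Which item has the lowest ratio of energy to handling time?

ants

Profitability E/h (kJ/s): ants = 4.7/12 = 0.392, caterpillars = 6.1/6.6 = 0.924, flies = 8.7/12 = 0.725.
Ranked: caterpillars > flies > ants.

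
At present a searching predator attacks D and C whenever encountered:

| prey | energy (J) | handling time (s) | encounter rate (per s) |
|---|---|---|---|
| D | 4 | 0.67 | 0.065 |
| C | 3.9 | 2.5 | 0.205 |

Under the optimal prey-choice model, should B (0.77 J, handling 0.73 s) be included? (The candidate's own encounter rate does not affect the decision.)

Intake rate on the current diet: R = (0.065×4 + 0.205×3.9) / (1 + 0.065×0.67 + 0.205×2.5) = 1.059/1.556 = 0.6809 J/s.
B: E/h = 0.77/0.73 = 1.055 J/s.
Since 1.055 > R, including B increases the long-run rate.

Yes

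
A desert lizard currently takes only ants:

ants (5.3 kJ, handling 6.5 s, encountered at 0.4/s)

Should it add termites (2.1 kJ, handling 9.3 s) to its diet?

On ants alone, R = ΣλE/(1+Σλh) = 2.12/3.6 = 0.5889 kJ/s.
termites: E/h = 2.1/9.3 = 0.2258 kJ/s.
Since 0.2258 < R, time spent handling termites is better spent searching.

No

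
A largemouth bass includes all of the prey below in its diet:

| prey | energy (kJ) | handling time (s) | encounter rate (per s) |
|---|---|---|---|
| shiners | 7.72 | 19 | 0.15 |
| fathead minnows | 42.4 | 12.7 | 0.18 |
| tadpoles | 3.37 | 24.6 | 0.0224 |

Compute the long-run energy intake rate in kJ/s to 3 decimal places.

1.326 kJ/s

R = Σλ_iE_i / (1 + Σλ_ih_i)
Numerator: 0.15×7.72 + 0.18×42.4 + 0.0224×3.37 = 8.865
Denominator: 1 + 0.15×19 + 0.18×12.7 + 0.0224×24.6 = 6.687
R = 8.865/6.687 = 1.326 kJ/s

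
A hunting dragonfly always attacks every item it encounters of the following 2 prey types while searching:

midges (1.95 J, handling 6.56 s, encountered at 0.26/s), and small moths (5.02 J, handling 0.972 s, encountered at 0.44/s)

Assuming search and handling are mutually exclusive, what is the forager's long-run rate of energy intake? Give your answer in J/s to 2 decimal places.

0.87 J/s

R = (0.26×1.95 + 0.44×5.02) / (1 + 0.26×6.56 + 0.44×0.972) = 2.716/3.133 = 0.8668 J/s.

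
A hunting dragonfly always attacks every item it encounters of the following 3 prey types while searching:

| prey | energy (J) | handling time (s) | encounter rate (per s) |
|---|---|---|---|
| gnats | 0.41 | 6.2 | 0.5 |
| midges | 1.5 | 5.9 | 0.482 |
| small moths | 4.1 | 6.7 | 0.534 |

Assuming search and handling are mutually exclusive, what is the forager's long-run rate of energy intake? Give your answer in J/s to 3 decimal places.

Energy encountered per unit search time: 0.5×0.41 + 0.482×1.5 + 0.534×4.1 = 3.117 J/s.
Handling time per unit search time: 0.5×6.2 + 0.482×5.9 + 0.534×6.7 = 9.522.
Rate = 3.117/(1 + 9.522) = 0.2963 J/s.

0.296 J/s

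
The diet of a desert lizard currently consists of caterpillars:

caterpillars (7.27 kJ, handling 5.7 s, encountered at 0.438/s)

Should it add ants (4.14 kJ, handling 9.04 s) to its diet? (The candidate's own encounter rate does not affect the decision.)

Current rate: (0.438×7.27)/(1 + 0.438×5.7) = 0.9107 kJ/s.
ants: E/h = 4.14/9.04 = 0.458 kJ/s.
Since 0.458 < R, time spent handling ants is better spent searching.

No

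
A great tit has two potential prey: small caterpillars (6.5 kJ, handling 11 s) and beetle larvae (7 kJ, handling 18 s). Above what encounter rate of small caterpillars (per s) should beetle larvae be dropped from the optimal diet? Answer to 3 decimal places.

0.175 per s

Drop beetle larvae once their profitability E₂/h₂ falls below the rate achievable on small caterpillars alone: E₂/h₂ = λE₁/(1 + λh₁).
Solve for λ: λE₁h₂ = E₂(1 + λh₁) → λ(E₁h₂ − E₂h₁) = E₂ → λ = E₂/(E₁h₂ − E₂h₁).
λ = 7/(6.5×18 − 7×11) = 7/40 = 0.175 per s.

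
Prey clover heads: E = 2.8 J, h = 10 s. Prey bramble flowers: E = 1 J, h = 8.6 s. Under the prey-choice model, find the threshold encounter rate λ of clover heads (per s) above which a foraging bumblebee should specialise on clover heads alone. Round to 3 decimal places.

0.071 per s

The zero-one rule: include bramble flowers iff E₂/h₂ > λE₁/(1+λh₁). Equality gives the switch point.
λE₁h₂ = E₂ + λE₂h₁ ⇒ λ = E₂/(E₁h₂ − E₂h₁) = 1/(24.08 − 10) = 0.07102 per s.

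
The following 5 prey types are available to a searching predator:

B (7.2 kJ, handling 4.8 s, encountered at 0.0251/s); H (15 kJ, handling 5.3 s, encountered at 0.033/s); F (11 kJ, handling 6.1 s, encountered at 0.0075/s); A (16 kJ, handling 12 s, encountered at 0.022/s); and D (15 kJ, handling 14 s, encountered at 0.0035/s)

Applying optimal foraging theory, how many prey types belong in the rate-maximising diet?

E/h in descending order: H 2.83, F 1.8, B 1.5, A 1.33, D 1.07 kJ/s. The optimal diet is the largest prefix of this list for which every included type satisfies E_i/h_i > R on the types above it.
Rate on top 1: 0.4213. F: 1.8 > 0.4213 → include.
Rate on top 2: 0.4731. B: 1.5 > 0.4731 → include.
Rate on top 3: 0.5654. A: 1.33 > 0.5654 → include.
Rate on top 4: 0.6917. D: 1.07 > 0.6917 → include.
Optimal diet: H, F, B, A, D — 5 of 5 types.

5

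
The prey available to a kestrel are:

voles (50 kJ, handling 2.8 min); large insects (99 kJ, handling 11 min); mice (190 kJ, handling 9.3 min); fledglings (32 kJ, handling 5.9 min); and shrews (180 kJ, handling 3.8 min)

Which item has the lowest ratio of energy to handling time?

fledglings

In descending order of E/h:
shrews: 180/3.8 = 47.4 kJ/min
mice: 190/9.3 = 20.4 kJ/min
voles: 50/2.8 = 17.9 kJ/min
large insects: 99/11 = 9 kJ/min
fledglings: 32/5.9 = 5.42 kJ/min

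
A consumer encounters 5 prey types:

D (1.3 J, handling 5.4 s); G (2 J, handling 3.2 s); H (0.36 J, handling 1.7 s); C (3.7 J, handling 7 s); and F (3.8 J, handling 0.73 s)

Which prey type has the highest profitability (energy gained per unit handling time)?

Profitability E/h (J/s): D = 1.3/5.4 = 0.241, G = 2/3.2 = 0.625, H = 0.36/1.7 = 0.212, C = 3.7/7 = 0.529, F = 3.8/0.73 = 5.21.
Ranked: F > G > C > D > H.

F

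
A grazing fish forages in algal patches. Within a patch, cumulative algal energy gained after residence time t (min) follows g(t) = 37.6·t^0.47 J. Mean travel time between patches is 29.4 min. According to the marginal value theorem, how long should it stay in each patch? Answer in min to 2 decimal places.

By the marginal value theorem, leave when the instantaneous gain rate g'(t) equals the habitat-wide average g(t)/(T + t).
g'(t) = 0.47·37.6·t^-0.53. Setting 0.47·37.6·t^-0.53 = 37.6·t^0.47/(29.4+t) gives 0.47(29.4+t) = t, so 0.53·t = 0.47×29.4.
t* = 0.47×29.4/0.53 = 26.07 min.

26.07 min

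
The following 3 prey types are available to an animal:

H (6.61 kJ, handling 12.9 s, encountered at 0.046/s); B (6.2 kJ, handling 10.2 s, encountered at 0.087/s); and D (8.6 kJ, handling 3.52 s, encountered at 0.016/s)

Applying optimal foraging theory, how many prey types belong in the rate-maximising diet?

Rank by E/h (kJ/s): D 2.44, B 0.608, H 0.512. Include each in turn until the next type's E/h falls below the running intake rate.
Rate on top 1: 0.1303. B: 0.608 > 0.1303 → include.
Rate on top 2: 0.3483. H: 0.512 > 0.3483 → include.
Optimal diet: D, B, H — 3 of 3 types.

3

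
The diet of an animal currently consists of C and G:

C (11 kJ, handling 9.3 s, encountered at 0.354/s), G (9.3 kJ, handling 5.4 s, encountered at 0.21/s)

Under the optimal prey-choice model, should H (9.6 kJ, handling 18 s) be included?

No

Intake rate on the current diet: R = (0.354×11 + 0.21×9.3) / (1 + 0.354×9.3 + 0.21×5.4) = 5.847/5.426 = 1.078 kJ/s.
H: E/h = 9.6/18 = 0.5333 kJ/s.
0.5333 < 1.078, so adding H would lower the average — exclude it.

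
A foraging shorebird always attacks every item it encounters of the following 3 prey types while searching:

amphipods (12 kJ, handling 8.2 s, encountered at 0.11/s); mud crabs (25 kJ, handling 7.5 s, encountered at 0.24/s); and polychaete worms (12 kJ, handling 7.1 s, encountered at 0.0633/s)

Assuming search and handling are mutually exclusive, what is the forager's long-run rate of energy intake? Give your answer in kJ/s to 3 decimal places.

R = Σλ_iE_i / (1 + Σλ_ih_i)
Numerator: 0.11×12 + 0.24×25 + 0.0633×12 = 8.08
Denominator: 1 + 0.11×8.2 + 0.24×7.5 + 0.0633×7.1 = 4.151
R = 8.08/4.151 = 1.946 kJ/s

1.946 kJ/s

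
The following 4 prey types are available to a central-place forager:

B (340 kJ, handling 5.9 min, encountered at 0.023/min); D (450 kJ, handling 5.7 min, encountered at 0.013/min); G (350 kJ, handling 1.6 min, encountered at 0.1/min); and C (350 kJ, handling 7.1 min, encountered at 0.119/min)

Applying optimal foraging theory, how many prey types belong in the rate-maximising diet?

4

Profitabilities (E/h, kJ/min): G 219, D 78.9, B 57.6, C 49.3. Add prey in this order while the next type's profitability exceeds the intake rate on those already taken.
Rate on top 1: 30.17. D: 78.9 > 30.17 → include.
Rate on top 2: 33.1. B: 57.6 > 33.1 → include.
Rate on top 3: 35.53. C: 49.3 > 35.53 → include.
Optimal diet: G, D, B, C — 4 of 4 types.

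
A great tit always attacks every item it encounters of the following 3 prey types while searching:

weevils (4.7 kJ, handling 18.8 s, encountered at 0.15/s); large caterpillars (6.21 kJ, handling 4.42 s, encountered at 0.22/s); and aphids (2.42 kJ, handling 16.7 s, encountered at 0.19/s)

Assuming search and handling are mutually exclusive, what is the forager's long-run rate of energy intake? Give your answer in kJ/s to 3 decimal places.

R = (0.15×4.7 + 0.22×6.21 + 0.19×2.42) / (1 + 0.15×18.8 + 0.22×4.42 + 0.19×16.7) = 2.531/7.965 = 0.3177 kJ/s.

0.318 kJ/s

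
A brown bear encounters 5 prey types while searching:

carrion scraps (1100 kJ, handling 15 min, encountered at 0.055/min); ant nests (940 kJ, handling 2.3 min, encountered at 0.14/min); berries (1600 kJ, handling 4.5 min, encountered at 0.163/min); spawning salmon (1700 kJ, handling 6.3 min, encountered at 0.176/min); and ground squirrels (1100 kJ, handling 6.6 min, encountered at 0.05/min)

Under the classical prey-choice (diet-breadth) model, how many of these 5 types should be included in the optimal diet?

3

Rank by E/h (kJ/min): ant nests 409, berries 356, spawning salmon 270, ground squirrels 167, carrion scraps 73.3. Include each in turn until the next type's E/h falls below the running intake rate.
Rate on top 1: 99.55. berries: 356 > 99.55 → include.
Rate on top 2: 190.9. spawning salmon: 270 > 190.9 → include.
Rate on top 3: 218.6. ground squirrels: 167 < 218.6 → exclude; stop.
Optimal diet: ant nests, berries, spawning salmon — 3 of 5 types.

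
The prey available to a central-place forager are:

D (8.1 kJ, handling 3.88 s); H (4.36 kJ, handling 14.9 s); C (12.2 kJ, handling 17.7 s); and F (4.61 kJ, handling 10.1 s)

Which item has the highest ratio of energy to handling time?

D

Profitability E/h (kJ/s): D = 8.1/3.88 = 2.09, H = 4.36/14.9 = 0.293, C = 12.2/17.7 = 0.689, F = 4.61/10.1 = 0.456.
Ranked: D > C > F > H.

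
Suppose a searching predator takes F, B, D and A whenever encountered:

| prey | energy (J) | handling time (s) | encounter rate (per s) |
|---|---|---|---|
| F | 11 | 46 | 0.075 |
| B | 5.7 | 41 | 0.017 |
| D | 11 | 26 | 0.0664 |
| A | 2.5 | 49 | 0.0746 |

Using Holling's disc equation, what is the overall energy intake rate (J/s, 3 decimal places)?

0.175 J/s

Energy encountered per unit search time: 0.075×11 + 0.017×5.7 + 0.0664×11 + 0.0746×2.5 = 1.839 J/s.
Handling time per unit search time: 0.075×46 + 0.017×41 + 0.0664×26 + 0.0746×49 = 9.529.
Rate = 1.839/(1 + 9.529) = 0.1746 J/s.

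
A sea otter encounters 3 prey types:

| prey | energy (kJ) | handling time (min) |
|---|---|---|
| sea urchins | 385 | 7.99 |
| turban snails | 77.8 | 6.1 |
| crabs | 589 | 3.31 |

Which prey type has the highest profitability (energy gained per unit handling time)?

crabs

Profitability E/h (kJ/min): sea urchins = 385/7.99 = 48.2, turban snails = 77.8/6.1 = 12.8, crabs = 589/3.31 = 178.
Ranked: crabs > sea urchins > turban snails.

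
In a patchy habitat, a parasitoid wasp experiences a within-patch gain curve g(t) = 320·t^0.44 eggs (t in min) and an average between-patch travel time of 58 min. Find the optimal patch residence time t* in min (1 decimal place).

45.6 min

By the marginal value theorem, leave when the instantaneous gain rate g'(t) equals the habitat-wide average g(t)/(T + t).
g'(t) = 0.44·320·t^-0.56. Setting 0.44·320·t^-0.56 = 320·t^0.44/(58+t) gives 0.44(58+t) = t, so 0.56·t = 0.44×58.
t* = 0.44×58/0.56 = 45.57 min.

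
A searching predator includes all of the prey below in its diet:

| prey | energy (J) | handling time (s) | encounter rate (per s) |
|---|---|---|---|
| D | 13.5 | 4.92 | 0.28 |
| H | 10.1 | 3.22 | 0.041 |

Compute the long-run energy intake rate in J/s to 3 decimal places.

1.671 J/s

R = Σλ_iE_i / (1 + Σλ_ih_i)
Numerator: 0.28×13.5 + 0.041×10.1 = 4.194
Denominator: 1 + 0.28×4.92 + 0.041×3.22 = 2.51
R = 4.194/2.51 = 1.671 J/s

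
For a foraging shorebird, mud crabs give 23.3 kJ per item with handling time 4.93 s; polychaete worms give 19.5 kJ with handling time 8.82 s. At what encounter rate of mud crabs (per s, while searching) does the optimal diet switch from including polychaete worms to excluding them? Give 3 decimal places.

The zero-one rule: include polychaete worms iff E₂/h₂ > λE₁/(1+λh₁). Equality gives the switch point.
λE₁h₂ = E₂ + λE₂h₁ ⇒ λ = E₂/(E₁h₂ − E₂h₁) = 19.5/(205.5 − 96.13) = 0.1783 per s.

0.178 per s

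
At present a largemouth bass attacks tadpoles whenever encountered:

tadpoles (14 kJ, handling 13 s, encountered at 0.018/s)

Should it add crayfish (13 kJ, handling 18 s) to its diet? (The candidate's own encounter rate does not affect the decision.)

On tadpoles alone, R = ΣλE/(1+Σλh) = 0.252/1.234 = 0.2042 kJ/s.
crayfish: E/h = 13/18 = 0.7222 kJ/s.
Since 0.7222 > R, including crayfish increases the long-run rate.

Yes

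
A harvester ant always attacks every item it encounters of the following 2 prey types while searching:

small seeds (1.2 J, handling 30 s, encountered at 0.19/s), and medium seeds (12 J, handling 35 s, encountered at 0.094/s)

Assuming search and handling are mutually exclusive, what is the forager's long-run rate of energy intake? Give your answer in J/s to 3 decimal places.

R = (0.19×1.2 + 0.094×12) / (1 + 0.19×30 + 0.094×35) = 1.356/9.99 = 0.1357 J/s.

0.136 J/s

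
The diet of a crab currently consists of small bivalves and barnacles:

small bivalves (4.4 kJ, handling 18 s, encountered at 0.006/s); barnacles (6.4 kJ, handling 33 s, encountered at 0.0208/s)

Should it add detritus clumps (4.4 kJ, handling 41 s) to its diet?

Yes

Current rate: (0.006×4.4 + 0.0208×6.4)/(1 + 0.006×18 + 0.0208×33) = 0.0889 kJ/s.
Profitability of detritus clumps: 4.4/41 = 0.1073 kJ/s.
Since 0.1073 > R, including detritus clumps increases the long-run rate.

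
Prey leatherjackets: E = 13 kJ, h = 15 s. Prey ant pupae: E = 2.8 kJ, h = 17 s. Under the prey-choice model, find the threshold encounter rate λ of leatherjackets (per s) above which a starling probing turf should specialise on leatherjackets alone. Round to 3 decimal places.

0.016 per s

The zero-one rule: include ant pupae iff E₂/h₂ > λE₁/(1+λh₁). Equality gives the switch point.
λE₁h₂ = E₂ + λE₂h₁ ⇒ λ = E₂/(E₁h₂ − E₂h₁) = 2.8/(221 − 42) = 0.01564 per s.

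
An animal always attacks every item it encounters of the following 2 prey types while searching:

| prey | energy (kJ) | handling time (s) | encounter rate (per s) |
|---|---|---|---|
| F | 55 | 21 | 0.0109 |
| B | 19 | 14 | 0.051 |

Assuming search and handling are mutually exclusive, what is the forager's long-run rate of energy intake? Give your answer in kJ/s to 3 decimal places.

R = (0.0109×55 + 0.051×19) / (1 + 0.0109×21 + 0.051×14) = 1.569/1.943 = 0.8073 kJ/s.

0.807 kJ/s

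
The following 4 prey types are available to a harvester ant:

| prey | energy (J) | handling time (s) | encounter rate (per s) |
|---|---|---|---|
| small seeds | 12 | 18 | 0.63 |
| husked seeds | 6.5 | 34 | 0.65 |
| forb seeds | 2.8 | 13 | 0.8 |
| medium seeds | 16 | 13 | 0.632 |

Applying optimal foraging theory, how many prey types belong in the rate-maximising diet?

1

E/h in descending order: medium seeds 1.23, small seeds 0.667, forb seeds 0.215, husked seeds 0.191 J/s. The optimal diet is the largest prefix of this list for which every included type satisfies E_i/h_i > R on the types above it.
Rate on top 1: 1.097. small seeds: 0.667 < 1.097 → exclude; stop.
Optimal diet: medium seeds — 1 of 4 types.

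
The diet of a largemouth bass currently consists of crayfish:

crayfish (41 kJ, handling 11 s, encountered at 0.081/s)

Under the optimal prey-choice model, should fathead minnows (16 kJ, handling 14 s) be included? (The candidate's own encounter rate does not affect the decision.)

On crayfish alone, R = ΣλE/(1+Σλh) = 3.321/1.891 = 1.756 kJ/s.
Profitability of fathead minnows: 16/14 = 1.143 kJ/s.
1.143 < 1.756, so adding fathead minnows would lower the average — exclude it.

No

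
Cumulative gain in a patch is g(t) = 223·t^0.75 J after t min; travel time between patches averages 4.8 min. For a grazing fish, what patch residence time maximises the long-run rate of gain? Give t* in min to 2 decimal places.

Optimal t* satisfies g'(t*) = g(t*)/(T + t*).
g'(t) = 0.75·223·t^-0.25. Setting 0.75·223·t^-0.25 = 223·t^0.75/(4.8+t) gives 0.75(4.8+t) = t, so 0.25·t = 0.75×4.8.
t* = 0.75×4.8/0.25 = 14.4 min.

14.40 min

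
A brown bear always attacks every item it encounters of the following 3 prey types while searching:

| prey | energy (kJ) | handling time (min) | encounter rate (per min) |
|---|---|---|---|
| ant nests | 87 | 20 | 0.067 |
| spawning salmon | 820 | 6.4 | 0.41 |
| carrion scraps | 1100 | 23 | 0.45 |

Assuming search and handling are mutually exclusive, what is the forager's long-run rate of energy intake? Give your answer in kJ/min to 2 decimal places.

R = Σλ_iE_i / (1 + Σλ_ih_i)
Numerator: 0.067×87 + 0.41×820 + 0.45×1100 = 837
Denominator: 1 + 0.067×20 + 0.41×6.4 + 0.45×23 = 15.31
R = 837/15.31 = 54.66 kJ/min

54.66 kJ/min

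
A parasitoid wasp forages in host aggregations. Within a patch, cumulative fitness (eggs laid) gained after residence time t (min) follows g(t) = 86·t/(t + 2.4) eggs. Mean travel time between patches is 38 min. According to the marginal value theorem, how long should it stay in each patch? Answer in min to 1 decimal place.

Optimal t* satisfies g'(t*) = g(t*)/(T + t*).
g'(t) = 86·2.4/(t + 2.4)². Setting 86·2.4/(t+2.4)² = 86t/[(t+2.4)(38+t)] gives 2.4(38+t) = t(t+2.4), so t² = 2.4×38 = 91.2.
t* = √91.2 = 9.55 min.

9.5 min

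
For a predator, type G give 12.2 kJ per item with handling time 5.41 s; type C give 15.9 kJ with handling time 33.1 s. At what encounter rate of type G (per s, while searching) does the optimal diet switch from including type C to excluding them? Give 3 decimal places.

0.050 per s

At the threshold, the rate on type G alone equals the profitability of type C: λ·12.2/(1 + λ·5.41) = 15.9/33.1 = 0.4804.
Rearranging, λ(12.2 − 0.4804×5.41) = 0.4804, so λ = 0.4804/9.601 = 0.05003 per s.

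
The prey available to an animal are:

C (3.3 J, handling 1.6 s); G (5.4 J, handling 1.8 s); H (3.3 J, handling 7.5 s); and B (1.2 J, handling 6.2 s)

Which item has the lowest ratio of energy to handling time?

Profitability E/h (J/s): C = 3.3/1.6 = 2.06, G = 5.4/1.8 = 3, H = 3.3/7.5 = 0.44, B = 1.2/6.2 = 0.194.
Ranked: G > C > H > B.

B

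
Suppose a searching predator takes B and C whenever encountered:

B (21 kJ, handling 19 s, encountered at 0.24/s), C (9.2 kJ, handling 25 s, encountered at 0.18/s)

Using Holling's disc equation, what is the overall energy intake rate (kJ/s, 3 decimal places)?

0.666 kJ/s

R = Σλ_iE_i / (1 + Σλ_ih_i)
Numerator: 0.24×21 + 0.18×9.2 = 6.696
Denominator: 1 + 0.24×19 + 0.18×25 = 10.06
R = 6.696/10.06 = 0.6656 kJ/s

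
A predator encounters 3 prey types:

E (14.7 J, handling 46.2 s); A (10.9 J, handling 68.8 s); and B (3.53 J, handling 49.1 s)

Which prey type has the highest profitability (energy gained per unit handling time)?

In descending order of E/h:
E: 14.7/46.2 = 0.318 J/s
A: 10.9/68.8 = 0.158 J/s
B: 3.53/49.1 = 0.0719 J/s

E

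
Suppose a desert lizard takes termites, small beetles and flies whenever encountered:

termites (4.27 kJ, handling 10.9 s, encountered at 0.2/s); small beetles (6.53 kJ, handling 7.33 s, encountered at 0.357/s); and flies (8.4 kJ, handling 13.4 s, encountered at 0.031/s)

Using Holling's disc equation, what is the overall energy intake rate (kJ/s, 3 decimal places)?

R = (0.2×4.27 + 0.357×6.53 + 0.031×8.4) / (1 + 0.2×10.9 + 0.357×7.33 + 0.031×13.4) = 3.446/6.212 = 0.5547 kJ/s.

0.555 kJ/s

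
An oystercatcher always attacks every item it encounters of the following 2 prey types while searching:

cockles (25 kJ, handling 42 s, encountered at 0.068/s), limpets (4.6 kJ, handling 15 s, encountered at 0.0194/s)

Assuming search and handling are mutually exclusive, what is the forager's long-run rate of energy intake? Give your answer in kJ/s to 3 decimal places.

Energy encountered per unit search time: 0.068×25 + 0.0194×4.6 = 1.789 kJ/s.
Handling time per unit search time: 0.068×42 + 0.0194×15 = 3.147.
Rate = 1.789/(1 + 3.147) = 0.4315 kJ/s.

0.431 kJ/s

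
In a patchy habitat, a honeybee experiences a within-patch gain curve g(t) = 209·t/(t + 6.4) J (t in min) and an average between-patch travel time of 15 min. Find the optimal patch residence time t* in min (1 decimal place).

9.8 min

Optimal t* satisfies g'(t*) = g(t*)/(T + t*).
g'(t) = 209·6.4/(t + 6.4)². Setting 209·6.4/(t+6.4)² = 209t/[(t+6.4)(15+t)] gives 6.4(15+t) = t(t+6.4), so t² = 6.4×15 = 96.
t* = √96 = 9.798 min.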